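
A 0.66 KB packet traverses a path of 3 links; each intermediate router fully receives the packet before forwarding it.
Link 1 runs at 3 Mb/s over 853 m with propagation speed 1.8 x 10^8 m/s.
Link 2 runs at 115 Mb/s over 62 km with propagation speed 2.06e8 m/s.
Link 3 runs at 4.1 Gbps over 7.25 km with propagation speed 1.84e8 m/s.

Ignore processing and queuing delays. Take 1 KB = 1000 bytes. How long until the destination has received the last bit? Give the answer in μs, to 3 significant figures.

2150 μs

L = 5280 bits.
Transmission delays (L/R per hop): 1760, 45.913, 1.2878 μs; sum = 1807.2 μs.
Propagation delays (d/s per hop): 4.73889, 300.971, 39.4022 μs; sum = 345.112 μs.
End-to-end = 2150 μs.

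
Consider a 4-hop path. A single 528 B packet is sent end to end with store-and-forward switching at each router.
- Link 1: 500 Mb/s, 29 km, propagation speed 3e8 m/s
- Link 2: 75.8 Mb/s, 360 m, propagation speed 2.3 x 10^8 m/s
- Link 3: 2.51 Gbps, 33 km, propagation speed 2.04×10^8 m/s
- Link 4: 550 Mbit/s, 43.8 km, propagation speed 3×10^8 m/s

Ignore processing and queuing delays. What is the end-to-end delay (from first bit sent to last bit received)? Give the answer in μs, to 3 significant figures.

480 μs

L = 528 × 8 = 4224 bits.
Transmission delays (L/R per hop): 8.448, 55.7256, 1.68287, 7.68 μs; sum = 73.5365 μs.
Propagation delays (d/s per hop): 96.6667, 1.56522, 161.765, 146 μs; sum = 405.997 μs.
End-to-end = 480 μs.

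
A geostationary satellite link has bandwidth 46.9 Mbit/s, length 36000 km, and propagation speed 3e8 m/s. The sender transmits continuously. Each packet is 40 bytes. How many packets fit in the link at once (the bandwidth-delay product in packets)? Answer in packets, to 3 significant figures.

Propagation delay = 36000000 / 300000000 = 0.12 s.
BDP = R × t_prop = 46900000 × 0.12 = 5628000 bits.
In packets of 320 bits: 17600 packets.

17600 packets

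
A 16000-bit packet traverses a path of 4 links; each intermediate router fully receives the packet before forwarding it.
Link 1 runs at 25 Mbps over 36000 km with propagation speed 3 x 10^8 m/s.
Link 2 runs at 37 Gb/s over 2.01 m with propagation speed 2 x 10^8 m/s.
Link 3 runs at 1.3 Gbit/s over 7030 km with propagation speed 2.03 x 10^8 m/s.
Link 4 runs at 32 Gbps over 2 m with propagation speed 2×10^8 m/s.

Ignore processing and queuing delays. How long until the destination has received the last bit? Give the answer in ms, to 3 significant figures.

Transmission delays (L/R per hop): 0.64, 0.000432432, 0.0123077, 0.0005 ms; sum = 0.65324 ms.
Propagation delays (d/s per hop): 120, 1.005e-05, 34.6305, 1e-05 ms; sum = 154.631 ms.
End-to-end = 155 ms.

155 ms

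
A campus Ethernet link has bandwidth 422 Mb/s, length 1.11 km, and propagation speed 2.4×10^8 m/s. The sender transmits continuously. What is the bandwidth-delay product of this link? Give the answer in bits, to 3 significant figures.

1950 bits

Propagation delay = 1110 / 240000000 = 4.625e-06 s.
BDP = R × t_prop = 422000000 × 4.625e-06 = 1951.75 bits.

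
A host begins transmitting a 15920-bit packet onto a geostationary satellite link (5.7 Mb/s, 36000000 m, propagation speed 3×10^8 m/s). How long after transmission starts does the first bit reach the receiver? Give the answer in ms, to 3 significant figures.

120 ms

First bit experiences only propagation delay: d/s = 36000000/300000000 = 120 ms.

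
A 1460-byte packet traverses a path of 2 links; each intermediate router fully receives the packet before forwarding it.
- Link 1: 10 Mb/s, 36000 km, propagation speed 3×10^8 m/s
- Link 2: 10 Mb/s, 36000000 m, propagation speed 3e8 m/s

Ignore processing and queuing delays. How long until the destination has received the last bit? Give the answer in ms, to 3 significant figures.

242 ms

L = 1460 × 8 = 11680 bits.
Transmission delay per hop = L/R = 11680/10000000 = 1.168 ms; 2 hops → 2.336 ms.
Propagation delays (d/s per hop): 120, 120 ms; sum = 240 ms.
End-to-end = 242 ms.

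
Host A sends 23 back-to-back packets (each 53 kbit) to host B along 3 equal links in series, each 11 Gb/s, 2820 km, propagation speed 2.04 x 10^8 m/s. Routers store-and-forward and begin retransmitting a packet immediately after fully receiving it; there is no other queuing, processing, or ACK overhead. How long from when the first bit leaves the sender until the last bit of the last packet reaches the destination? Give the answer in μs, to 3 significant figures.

Per-hop transmission t_tx = L/R = 53000/11000000000 = 4.81818 μs.
Per-hop propagation t_prop = 2820000/204000000 = 13823.5 μs.
Pipeline fill: first packet needs 3·t_tx to clear all hops; remaining 22 packets each add one t_tx.
Total = (3+23-1)·t_tx + 3·t_prop = 25·4.81818 + 3·13823.5 = 41600 μs.

41600 μs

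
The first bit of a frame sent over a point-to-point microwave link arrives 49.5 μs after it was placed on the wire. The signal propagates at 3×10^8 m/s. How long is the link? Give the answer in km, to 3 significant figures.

d = s × t_prop = 300000000 × 4.95e-05 = 14.9 km.

14.9 km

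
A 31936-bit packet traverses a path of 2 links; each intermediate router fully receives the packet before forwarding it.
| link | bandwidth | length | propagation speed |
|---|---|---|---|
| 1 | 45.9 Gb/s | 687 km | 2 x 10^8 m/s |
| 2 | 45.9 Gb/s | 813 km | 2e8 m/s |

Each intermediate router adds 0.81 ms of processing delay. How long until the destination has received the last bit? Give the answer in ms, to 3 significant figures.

Transmission delay per hop = L/R = 31936/45900000000 = 0.000695773 ms; 2 hops → 0.00139155 ms.
Propagation delays (d/s per hop): 3.435, 4.065 ms; sum = 7.5 ms.
Processing at 1 router(s): 1 × 0.81 ms = 0.81 ms.
End-to-end = 8.31 ms.

8.31 ms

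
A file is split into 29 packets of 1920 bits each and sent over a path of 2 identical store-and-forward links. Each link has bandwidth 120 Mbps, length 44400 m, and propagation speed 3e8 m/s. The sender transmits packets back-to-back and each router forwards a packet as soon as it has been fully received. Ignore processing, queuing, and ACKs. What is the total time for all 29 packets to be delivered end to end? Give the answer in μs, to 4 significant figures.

776.0 μs

Per-hop transmission t_tx = L/R = 1920/120000000 = 16 μs.
Per-hop propagation t_prop = 44400/300000000 = 148 μs.
Pipeline fill: first packet needs 2·t_tx to clear all hops; remaining 28 packets each add one t_tx.
Total = (2+29-1)·t_tx + 2·t_prop = 30·16 + 2·148 = 776.0 μs.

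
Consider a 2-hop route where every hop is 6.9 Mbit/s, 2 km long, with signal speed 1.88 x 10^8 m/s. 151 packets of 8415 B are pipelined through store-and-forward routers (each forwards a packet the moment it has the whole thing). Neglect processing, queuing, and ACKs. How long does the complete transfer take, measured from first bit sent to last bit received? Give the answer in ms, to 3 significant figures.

1480 ms

Per-hop transmission t_tx = L/R = 67320/6900000 = 9.75652 ms.
Per-hop propagation t_prop = 2000/188000000 = 0.0106383 ms.
Pipeline fill: first packet needs 2·t_tx to clear all hops; remaining 150 packets each add one t_tx.
Total = (2+151-1)·t_tx + 2·t_prop = 152·9.75652 + 2·0.0106383 = 1480 ms.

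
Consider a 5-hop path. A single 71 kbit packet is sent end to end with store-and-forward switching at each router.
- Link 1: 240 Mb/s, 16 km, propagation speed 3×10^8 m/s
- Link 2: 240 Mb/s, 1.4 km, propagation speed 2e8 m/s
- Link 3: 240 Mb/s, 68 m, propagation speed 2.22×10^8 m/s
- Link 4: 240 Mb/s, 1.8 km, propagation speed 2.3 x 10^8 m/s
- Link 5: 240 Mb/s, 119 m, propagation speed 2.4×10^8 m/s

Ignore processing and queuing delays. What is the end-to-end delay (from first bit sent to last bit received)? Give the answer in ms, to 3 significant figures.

L = 71000 bits.
Transmission delay per hop = L/R = 71000/240000000 = 0.295833 ms; 5 hops → 1.47917 ms.
Propagation delays (d/s per hop): 0.0533333, 0.007, 0.000306306, 0.00782609, 0.000495833 ms; sum = 0.0689616 ms.
End-to-end = 1.55 ms.

1.55 ms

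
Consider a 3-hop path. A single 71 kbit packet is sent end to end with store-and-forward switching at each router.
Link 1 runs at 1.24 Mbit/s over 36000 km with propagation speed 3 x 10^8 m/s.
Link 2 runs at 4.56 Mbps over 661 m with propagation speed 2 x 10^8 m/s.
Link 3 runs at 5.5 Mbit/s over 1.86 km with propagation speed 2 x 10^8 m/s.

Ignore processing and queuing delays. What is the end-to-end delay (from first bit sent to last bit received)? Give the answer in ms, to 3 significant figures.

206 ms

L = 71000 bits.
Transmission delays (L/R per hop): 57.2581, 15.5702, 12.9091 ms; sum = 85.7373 ms.
Propagation delays (d/s per hop): 120, 0.003305, 0.0093 ms; sum = 120.013 ms.
End-to-end = 206 ms.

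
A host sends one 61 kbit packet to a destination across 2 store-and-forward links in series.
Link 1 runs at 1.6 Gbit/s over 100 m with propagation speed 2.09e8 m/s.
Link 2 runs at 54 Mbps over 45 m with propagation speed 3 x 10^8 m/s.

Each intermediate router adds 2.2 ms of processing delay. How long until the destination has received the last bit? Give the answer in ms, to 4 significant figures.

3.368 ms

L = 61000 bits.
Transmission delays (L/R per hop): 0.038125, 1.12963 ms; sum = 1.16775 ms.
Propagation delays (d/s per hop): 0.000478469, 0.00015 ms; sum = 0.000628469 ms.
Processing at 1 router(s): 1 × 2.2 ms = 2.2 ms.
End-to-end = 3.368 ms.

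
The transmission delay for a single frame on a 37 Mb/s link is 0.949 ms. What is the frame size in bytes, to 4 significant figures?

4389 bytes

L = R × t_tx = 37000000 b/s × 0.000949 s = 35113 bits.
In bytes: 35113 / 8 = 4389 bytes.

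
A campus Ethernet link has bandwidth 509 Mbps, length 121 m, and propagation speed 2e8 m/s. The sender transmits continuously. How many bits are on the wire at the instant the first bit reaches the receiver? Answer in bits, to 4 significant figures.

Propagation delay = 121 / 200000000 = 6.05e-07 s.
BDP = R × t_prop = 509000000 × 6.05e-07 = 307.945 bits.

307.9 bits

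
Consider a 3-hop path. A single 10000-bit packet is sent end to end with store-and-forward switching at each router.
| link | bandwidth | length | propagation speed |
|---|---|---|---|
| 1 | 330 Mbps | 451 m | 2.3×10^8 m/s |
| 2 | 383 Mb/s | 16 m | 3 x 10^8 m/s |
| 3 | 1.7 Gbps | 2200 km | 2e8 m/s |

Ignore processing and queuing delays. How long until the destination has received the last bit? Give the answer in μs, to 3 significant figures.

11100 μs

Transmission delays (L/R per hop): 30.303, 26.1097, 5.88235 μs; sum = 62.295 μs.
Propagation delays (d/s per hop): 1.96087, 0.0533333, 11000 μs; sum = 11002 μs.
End-to-end = 11100 μs.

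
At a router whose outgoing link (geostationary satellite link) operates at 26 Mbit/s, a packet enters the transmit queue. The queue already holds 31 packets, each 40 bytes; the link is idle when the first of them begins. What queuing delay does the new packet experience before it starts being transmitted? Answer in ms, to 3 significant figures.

0.382 ms

Each queued packet: L/R = 320/26000000 = 0.0123077 ms.
31 queued → 0.381538 ms.
Queuing delay = 0.382 ms.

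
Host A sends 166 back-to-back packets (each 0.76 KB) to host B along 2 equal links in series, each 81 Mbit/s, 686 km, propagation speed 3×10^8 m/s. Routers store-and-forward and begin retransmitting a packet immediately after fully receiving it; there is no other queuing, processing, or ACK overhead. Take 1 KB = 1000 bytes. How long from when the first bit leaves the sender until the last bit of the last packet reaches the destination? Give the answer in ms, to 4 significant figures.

Per-hop transmission t_tx = L/R = 6080/81000000 = 0.0750617 ms.
Per-hop propagation t_prop = 686000/300000000 = 2.28667 ms.
Pipeline fill: first packet needs 2·t_tx to clear all hops; remaining 165 packets each add one t_tx.
Total = (2+166-1)·t_tx + 2·t_prop = 167·0.0750617 + 2·2.28667 = 17.11 ms.

17.11 ms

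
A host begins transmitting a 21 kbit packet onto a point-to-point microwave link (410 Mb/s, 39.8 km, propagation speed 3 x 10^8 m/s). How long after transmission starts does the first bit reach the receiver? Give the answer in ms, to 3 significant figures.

First bit experiences only propagation delay: d/s = 39800/300000000 = 0.133 ms.

0.133 ms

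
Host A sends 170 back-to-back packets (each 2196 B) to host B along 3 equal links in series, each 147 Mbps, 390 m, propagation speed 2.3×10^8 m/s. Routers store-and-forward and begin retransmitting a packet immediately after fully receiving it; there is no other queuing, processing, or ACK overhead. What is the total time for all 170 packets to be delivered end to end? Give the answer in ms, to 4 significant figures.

Per-hop transmission t_tx = L/R = 17568/147000000 = 0.11951 ms.
Per-hop propagation t_prop = 390/2.3e+08 = 0.00169565 ms.
Pipeline fill: first packet needs 3·t_tx to clear all hops; remaining 169 packets each add one t_tx.
Total = (3+170-1)·t_tx + 3·t_prop = 172·0.11951 + 3·0.00169565 = 20.56 ms.

20.56 ms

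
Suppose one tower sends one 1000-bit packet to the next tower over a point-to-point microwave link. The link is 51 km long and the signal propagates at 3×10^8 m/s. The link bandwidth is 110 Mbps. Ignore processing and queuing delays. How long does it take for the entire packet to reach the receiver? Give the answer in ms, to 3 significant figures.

Transmission delay = L/R = 1000 / 110000000 = 0.00909091 ms.
Propagation delay = d/s = 51000 m / 300000000 m/s = 0.17 ms.
Total = 0.179 ms.

0.179 ms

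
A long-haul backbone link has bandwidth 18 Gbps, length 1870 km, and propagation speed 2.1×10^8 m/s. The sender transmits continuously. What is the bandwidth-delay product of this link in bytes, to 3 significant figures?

20000000 bytes

Propagation delay = 1870000 / 210000000 = 0.00890476 s.
BDP = R × t_prop = 18000000000 × 0.00890476 = 160286000 bits.
In bytes: 160286000/8 = 20000000 bytes.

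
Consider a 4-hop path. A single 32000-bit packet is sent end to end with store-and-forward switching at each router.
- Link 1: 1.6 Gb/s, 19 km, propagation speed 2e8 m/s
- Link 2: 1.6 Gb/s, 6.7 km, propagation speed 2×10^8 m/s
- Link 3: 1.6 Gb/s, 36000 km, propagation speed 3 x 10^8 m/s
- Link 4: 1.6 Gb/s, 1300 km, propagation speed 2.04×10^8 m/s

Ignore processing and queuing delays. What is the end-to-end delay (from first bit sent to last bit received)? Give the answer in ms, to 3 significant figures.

127 ms

Transmission delay per hop = L/R = 32000/1600000000 = 0.02 ms; 4 hops → 0.08 ms.
Propagation delays (d/s per hop): 0.095, 0.0335, 120, 6.37255 ms; sum = 126.501 ms.
End-to-end = 127 ms.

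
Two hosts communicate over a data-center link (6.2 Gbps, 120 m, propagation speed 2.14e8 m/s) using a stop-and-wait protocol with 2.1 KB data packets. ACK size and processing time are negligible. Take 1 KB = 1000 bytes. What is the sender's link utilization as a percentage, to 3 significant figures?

70.7 %

t_tx = L/R = 16800/6200000000 = 2.70968e-06 s.
t_prop = 120/214000000 = 5.60748e-07 s; RTT = 1.1215e-06 s.
Cycle = t_tx + RTT = 3.83117e-06 s.
Utilization = t_tx / cycle = 2.70968e-06/3.83117e-06 = 70.7 %.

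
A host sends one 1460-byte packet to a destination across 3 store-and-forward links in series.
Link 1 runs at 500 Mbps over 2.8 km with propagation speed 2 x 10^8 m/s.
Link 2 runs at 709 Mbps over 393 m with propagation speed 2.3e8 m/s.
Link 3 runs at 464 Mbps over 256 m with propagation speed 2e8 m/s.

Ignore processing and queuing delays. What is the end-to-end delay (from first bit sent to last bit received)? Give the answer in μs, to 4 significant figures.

82.00 μs

L = 1460 × 8 = 11680 bits.
Transmission delays (L/R per hop): 23.36, 16.4739, 25.1724 μs; sum = 65.0063 μs.
Propagation delays (d/s per hop): 14, 1.7087, 1.28 μs; sum = 16.9887 μs.
End-to-end = 82.00 μs.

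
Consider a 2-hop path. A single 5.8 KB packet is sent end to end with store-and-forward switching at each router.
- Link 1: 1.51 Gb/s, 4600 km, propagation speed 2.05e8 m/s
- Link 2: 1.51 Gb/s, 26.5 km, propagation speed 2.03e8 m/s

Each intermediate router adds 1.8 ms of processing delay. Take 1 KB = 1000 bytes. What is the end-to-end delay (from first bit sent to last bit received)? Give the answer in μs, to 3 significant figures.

24400 μs

L = 46400 bits.
Transmission delay per hop = L/R = 46400/1510000000 = 30.7285 μs; 2 hops → 61.457 μs.
Propagation delays (d/s per hop): 22439, 130.542 μs; sum = 22569.6 μs.
Processing at 1 router(s): 1 × 1.8 ms = 1800 μs.
End-to-end = 24400 μs.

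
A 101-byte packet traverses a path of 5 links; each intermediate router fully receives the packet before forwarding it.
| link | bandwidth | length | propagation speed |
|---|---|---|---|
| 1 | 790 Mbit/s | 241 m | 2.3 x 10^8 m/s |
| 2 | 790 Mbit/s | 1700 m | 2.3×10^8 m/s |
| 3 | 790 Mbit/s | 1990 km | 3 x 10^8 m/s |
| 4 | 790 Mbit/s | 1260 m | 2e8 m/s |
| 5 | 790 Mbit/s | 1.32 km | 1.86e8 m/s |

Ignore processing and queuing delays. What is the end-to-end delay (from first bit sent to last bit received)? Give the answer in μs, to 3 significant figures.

L = 101 × 8 = 808 bits.
Transmission delay per hop = L/R = 808/790000000 = 1.02278 μs; 5 hops → 5.11392 μs.
Propagation delays (d/s per hop): 1.04783, 7.3913, 6633.33, 6.3, 7.09677 μs; sum = 6655.17 μs.
End-to-end = 6660 μs.

6660 μs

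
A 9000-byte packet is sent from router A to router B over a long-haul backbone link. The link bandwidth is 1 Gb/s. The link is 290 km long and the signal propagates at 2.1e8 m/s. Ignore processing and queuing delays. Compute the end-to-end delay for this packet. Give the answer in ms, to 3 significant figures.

1.45 ms

L = 9000 × 8 = 72000 bits.
Transmission delay = L/R = 72000 / 1000000000 = 0.072 ms.
Propagation delay = d/s = 290000 m / 210000000 m/s = 1.38095 ms.
Total = 1.45 ms.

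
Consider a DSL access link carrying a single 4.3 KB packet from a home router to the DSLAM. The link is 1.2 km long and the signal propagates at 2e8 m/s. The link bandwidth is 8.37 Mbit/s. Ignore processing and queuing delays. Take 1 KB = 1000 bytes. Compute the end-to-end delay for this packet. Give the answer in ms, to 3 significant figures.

L = 34400 bits.
Transmission delay = L/R = 34400 / 8.37e+06 = 4.10992 ms.
Propagation delay = d/s = 1200 m / 200000000 m/s = 0.006 ms.
Total = 4.12 ms.

4.12 ms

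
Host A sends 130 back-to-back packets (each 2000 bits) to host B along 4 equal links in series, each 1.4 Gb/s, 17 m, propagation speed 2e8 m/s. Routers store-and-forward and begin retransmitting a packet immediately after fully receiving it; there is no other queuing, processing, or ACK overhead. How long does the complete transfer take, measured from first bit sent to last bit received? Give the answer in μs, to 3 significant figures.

190 μs

Per-hop transmission t_tx = L/R = 2000/1400000000 = 1.42857 μs.
Per-hop propagation t_prop = 17/200000000 = 0.085 μs.
Pipeline fill: first packet needs 4·t_tx to clear all hops; remaining 129 packets each add one t_tx.
Total = (4+130-1)·t_tx + 4·t_prop = 133·1.42857 + 4·0.085 = 190 μs.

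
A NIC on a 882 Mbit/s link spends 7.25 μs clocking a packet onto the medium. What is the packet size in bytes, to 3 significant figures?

L = R × t_tx = 882000000 b/s × 7.25e-06 s = 6394.5 bits.
In bytes: 6394.5 / 8 = 799 bytes.

799 bytes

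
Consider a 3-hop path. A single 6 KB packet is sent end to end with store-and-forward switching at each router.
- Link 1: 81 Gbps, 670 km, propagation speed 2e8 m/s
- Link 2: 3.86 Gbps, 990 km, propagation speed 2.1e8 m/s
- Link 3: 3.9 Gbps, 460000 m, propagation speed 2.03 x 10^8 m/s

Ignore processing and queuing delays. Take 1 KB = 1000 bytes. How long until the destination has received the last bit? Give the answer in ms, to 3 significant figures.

10.4 ms

L = 48000 bits.
Transmission delays (L/R per hop): 0.000592593, 0.0124352, 0.0123077 ms; sum = 0.0253355 ms.
Propagation delays (d/s per hop): 3.35, 4.71429, 2.26601 ms; sum = 10.3303 ms.
End-to-end = 10.4 ms.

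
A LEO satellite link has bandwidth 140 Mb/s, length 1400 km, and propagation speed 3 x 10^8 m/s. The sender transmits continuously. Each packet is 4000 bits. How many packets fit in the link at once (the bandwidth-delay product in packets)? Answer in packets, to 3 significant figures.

163 packets

Propagation delay = 1400000 / 300000000 = 0.00466667 s.
BDP = R × t_prop = 140000000 × 0.00466667 = 653333 bits.
In packets of 4000 bits: 163 packets.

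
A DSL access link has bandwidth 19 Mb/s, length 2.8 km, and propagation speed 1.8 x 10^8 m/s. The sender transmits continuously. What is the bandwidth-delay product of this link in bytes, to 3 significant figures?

36.9 bytes

Propagation delay = 2800 / 180000000 = 1.55556e-05 s.
BDP = R × t_prop = 19000000 × 1.55556e-05 = 295.556 bits.
In bytes: 295.556/8 = 36.9 bytes.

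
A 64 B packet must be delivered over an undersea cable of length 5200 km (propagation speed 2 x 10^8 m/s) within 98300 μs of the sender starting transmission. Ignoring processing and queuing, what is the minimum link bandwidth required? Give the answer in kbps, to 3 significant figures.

7.08 kbps

L = 512 bits.
Propagation delay = 5200000 / 200000000 = 26000 μs.
Transmission budget = 98300 − 26000 = 72300 μs.
R ≥ L / t_tx = 512 bits / 0.0723 s = 7.08 kbps.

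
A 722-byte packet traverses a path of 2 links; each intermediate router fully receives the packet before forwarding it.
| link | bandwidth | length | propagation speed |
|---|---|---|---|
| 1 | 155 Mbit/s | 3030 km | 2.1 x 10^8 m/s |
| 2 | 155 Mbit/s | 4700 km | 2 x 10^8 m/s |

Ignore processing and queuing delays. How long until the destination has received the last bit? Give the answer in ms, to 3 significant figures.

L = 722 × 8 = 5776 bits.
Transmission delay per hop = L/R = 5776/155000000 = 0.0372645 ms; 2 hops → 0.074529 ms.
Propagation delays (d/s per hop): 14.4286, 23.5 ms; sum = 37.9286 ms.
End-to-end = 38.0 ms.

38.0 ms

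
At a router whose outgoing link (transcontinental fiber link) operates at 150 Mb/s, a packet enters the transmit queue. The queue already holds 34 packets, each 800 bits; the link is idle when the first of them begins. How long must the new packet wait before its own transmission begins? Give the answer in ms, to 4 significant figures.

Each queued packet: L/R = 800/150000000 = 0.00533333 ms.
34 queued → 0.181333 ms.
Queuing delay = 0.1813 ms.

0.1813 ms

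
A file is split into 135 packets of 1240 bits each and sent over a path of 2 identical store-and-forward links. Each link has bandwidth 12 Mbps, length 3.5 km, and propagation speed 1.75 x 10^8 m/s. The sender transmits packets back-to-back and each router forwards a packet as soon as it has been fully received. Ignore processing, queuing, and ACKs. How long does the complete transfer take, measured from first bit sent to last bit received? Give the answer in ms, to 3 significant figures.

14.1 ms

Per-hop transmission t_tx = L/R = 1240/12000000 = 0.103333 ms.
Per-hop propagation t_prop = 3500/175000000 = 0.02 ms.
Pipeline fill: first packet needs 2·t_tx to clear all hops; remaining 134 packets each add one t_tx.
Total = (2+135-1)·t_tx + 2·t_prop = 136·0.103333 + 2·0.02 = 14.1 ms.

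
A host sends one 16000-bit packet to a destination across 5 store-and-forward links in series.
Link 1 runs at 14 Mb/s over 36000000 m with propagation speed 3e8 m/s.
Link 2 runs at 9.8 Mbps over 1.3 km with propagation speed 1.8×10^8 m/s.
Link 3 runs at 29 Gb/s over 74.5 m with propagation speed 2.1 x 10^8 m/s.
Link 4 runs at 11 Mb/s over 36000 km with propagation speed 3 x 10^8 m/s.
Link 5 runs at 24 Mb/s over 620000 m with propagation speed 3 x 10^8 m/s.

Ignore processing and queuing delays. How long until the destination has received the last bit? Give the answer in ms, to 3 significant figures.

Transmission delays (L/R per hop): 1.14286, 1.63265, 0.000551724, 1.45455, 0.666667 ms; sum = 4.89727 ms.
Propagation delays (d/s per hop): 120, 0.00722222, 0.000354762, 120, 2.06667 ms; sum = 242.074 ms.
End-to-end = 247 ms.

247 ms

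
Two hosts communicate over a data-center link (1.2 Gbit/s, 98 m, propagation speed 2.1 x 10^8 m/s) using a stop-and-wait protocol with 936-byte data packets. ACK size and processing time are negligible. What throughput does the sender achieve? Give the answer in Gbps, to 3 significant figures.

t_tx = L/R = 7488/1200000000 = 6.24e-06 s.
t_prop = 98/210000000 = 4.66667e-07 s; RTT = 9.33333e-07 s.
Cycle = t_tx + RTT = 7.17333e-06 s.
Throughput = L / cycle = 7488 / 7.17333e-06 = 1.04 Gbps.

1.04 Gbps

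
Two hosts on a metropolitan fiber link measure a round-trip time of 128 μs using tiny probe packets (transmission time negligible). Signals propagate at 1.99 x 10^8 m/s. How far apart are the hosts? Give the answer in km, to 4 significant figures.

12.74 km

One-way propagation = RTT/2 = 64 μs.
d = s × t = 199000000 × 6.4e-05 = 12.74 km.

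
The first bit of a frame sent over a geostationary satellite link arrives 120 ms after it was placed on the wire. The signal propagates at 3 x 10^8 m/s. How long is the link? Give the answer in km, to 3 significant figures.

d = s × t_prop = 300000000 × 0.12 = 36000 km.

36000 km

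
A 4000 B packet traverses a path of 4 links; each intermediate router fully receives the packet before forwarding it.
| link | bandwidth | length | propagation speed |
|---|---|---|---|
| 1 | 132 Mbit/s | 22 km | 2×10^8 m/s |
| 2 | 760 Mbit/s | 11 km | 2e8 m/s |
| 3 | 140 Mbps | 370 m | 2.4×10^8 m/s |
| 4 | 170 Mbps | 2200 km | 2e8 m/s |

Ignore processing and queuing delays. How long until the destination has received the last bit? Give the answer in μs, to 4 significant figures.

11870 μs

L = 4000 × 8 = 32000 bits.
Transmission delays (L/R per hop): 242.424, 42.1053, 228.571, 188.235 μs; sum = 701.336 μs.
Propagation delays (d/s per hop): 110, 55, 1.54167, 11000 μs; sum = 11166.5 μs.
End-to-end = 11870 μs.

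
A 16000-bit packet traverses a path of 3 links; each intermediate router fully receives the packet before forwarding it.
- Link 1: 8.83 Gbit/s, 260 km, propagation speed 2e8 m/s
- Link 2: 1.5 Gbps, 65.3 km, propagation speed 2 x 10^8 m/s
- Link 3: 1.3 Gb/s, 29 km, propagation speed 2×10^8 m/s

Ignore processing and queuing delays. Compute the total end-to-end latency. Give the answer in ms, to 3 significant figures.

Transmission delays (L/R per hop): 0.001812, 0.0106667, 0.0123077 ms; sum = 0.0247864 ms.
Propagation delays (d/s per hop): 1.3, 0.3265, 0.145 ms; sum = 1.7715 ms.
End-to-end = 1.80 ms.

1.80 ms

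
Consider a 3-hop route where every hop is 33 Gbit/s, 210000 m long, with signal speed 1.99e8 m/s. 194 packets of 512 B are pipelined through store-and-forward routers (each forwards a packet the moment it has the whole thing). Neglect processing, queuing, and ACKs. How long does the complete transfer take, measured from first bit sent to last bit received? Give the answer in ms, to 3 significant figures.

Per-hop transmission t_tx = L/R = 4096/33000000000 = 0.000124121 ms.
Per-hop propagation t_prop = 210000/199000000 = 1.05528 ms.
Pipeline fill: first packet needs 3·t_tx to clear all hops; remaining 193 packets each add one t_tx.
Total = (3+194-1)·t_tx + 3·t_prop = 196·0.000124121 + 3·1.05528 = 3.19 ms.

3.19 ms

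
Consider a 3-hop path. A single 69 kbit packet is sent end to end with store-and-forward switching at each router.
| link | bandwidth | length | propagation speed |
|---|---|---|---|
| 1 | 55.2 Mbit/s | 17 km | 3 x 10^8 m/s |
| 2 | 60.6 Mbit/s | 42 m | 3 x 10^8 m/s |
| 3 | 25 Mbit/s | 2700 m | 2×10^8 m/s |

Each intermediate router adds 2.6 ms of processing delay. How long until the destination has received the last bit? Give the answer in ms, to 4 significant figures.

L = 69000 bits.
Transmission delays (L/R per hop): 1.25, 1.13861, 2.76 ms; sum = 5.14861 ms.
Propagation delays (d/s per hop): 0.0566667, 0.00014, 0.0135 ms; sum = 0.0703067 ms.
Processing at 2 router(s): 2 × 2.6 ms = 5.2 ms.
End-to-end = 10.42 ms.

10.42 ms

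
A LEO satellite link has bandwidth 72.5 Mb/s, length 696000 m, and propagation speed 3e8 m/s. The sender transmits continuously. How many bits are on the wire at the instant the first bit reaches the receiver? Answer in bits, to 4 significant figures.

168200 bits

Propagation delay = 696000 / 300000000 = 0.00232 s.
BDP = R × t_prop = 72500000 × 0.00232 = 168200 bits.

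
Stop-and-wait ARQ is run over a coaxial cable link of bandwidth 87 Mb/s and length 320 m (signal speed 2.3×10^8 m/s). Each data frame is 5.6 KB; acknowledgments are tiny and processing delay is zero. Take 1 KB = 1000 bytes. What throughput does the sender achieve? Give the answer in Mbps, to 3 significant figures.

86.5 Mbps

t_tx = L/R = 44800/87000000 = 0.000514943 s.
t_prop = 320/2.3e+08 = 1.3913e-06 s; RTT = 2.78261e-06 s.
Cycle = t_tx + RTT = 0.000517725 s.
Throughput = L / cycle = 44800 / 0.000517725 = 86.5 Mbps.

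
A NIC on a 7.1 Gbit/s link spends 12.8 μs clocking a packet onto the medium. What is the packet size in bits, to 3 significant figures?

90900 bits

L = R × t_tx = 7100000000 b/s × 1.28e-05 s = 90880 bits.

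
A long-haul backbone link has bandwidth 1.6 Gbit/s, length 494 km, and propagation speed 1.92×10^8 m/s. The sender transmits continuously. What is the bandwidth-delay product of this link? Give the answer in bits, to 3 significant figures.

4120000 bits

Propagation delay = 494000 / 192000000 = 0.00257292 s.
BDP = R × t_prop = 1600000000 × 0.00257292 = 4116670 bits.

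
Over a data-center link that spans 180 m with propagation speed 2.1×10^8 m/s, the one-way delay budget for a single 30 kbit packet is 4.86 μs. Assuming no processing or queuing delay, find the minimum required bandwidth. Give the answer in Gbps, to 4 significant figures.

7.495 Gbps

Propagation delay = 180 / 210000000 = 0.857143 μs.
Transmission budget = 4.86 − 0.857143 = 4.00286 μs.
R ≥ L / t_tx = 30000 bits / 4.00286e-06 s = 7.495 Gbps.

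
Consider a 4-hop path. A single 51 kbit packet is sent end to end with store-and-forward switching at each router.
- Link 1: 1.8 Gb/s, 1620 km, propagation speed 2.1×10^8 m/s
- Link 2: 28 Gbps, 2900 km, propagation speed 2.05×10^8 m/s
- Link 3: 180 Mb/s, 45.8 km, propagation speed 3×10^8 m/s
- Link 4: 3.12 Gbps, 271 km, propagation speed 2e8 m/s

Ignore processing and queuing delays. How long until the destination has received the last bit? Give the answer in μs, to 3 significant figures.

23700 μs

L = 51000 bits.
Transmission delays (L/R per hop): 28.3333, 1.82143, 283.333, 16.3462 μs; sum = 329.834 μs.
Propagation delays (d/s per hop): 7714.29, 14146.3, 152.667, 1355 μs; sum = 23368.3 μs.
End-to-end = 23700 μs.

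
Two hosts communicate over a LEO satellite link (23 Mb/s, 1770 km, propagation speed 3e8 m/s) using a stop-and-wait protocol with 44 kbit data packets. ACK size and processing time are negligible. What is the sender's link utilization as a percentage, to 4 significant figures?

t_tx = L/R = 44000/23000000 = 0.00191304 s.
t_prop = 1770000/300000000 = 0.0059 s; RTT = 0.0118 s.
Cycle = t_tx + RTT = 0.013713 s.
Utilization = t_tx / cycle = 0.00191304/0.013713 = 13.95 %.

13.95 %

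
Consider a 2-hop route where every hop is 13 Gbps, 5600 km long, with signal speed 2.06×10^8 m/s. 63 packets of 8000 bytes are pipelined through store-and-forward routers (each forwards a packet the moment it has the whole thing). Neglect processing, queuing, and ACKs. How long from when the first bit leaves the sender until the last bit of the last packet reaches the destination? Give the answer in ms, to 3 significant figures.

Per-hop transmission t_tx = L/R = 64000/13000000000 = 0.00492308 ms.
Per-hop propagation t_prop = 5600000/206000000 = 27.1845 ms.
Pipeline fill: first packet needs 2·t_tx to clear all hops; remaining 62 packets each add one t_tx.
Total = (2+63-1)·t_tx + 2·t_prop = 64·0.00492308 + 2·27.1845 = 54.7 ms.

54.7 ms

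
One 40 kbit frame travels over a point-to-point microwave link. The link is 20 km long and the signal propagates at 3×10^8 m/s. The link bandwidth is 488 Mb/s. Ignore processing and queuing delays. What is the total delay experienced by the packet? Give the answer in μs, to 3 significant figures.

149 μs

L = 40000 bits.
Transmission delay = L/R = 40000 / 488000000 = 81.9672 μs.
Propagation delay = d/s = 20000 m / 300000000 m/s = 66.6667 μs.
Total = 149 μs.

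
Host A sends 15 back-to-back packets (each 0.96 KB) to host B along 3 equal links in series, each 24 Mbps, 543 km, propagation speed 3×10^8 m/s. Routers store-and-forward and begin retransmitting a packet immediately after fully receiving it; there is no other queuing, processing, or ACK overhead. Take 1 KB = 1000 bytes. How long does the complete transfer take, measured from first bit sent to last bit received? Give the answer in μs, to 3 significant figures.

Per-hop transmission t_tx = L/R = 7680/24000000 = 320 μs.
Per-hop propagation t_prop = 543000/300000000 = 1810 μs.
Pipeline fill: first packet needs 3·t_tx to clear all hops; remaining 14 packets each add one t_tx.
Total = (3+15-1)·t_tx + 3·t_prop = 17·320 + 3·1810 = 10900 μs.

10900 μs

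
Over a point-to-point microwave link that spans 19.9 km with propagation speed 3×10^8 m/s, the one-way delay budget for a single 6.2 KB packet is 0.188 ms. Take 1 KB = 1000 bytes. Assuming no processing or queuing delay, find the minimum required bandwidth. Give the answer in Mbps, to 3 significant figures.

408 Mbps

L = 49600 bits.
Propagation delay = 19900 / 300000000 = 0.0663333 ms.
Transmission budget = 0.188 − 0.0663333 = 0.121667 ms.
R ≥ L / t_tx = 49600 bits / 0.000121667 s = 408 Mbps.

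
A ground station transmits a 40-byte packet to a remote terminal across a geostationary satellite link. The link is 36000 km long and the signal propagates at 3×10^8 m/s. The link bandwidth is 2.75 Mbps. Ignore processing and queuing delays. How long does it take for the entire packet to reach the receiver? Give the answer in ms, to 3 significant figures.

120 ms

L = 40 × 8 = 320 bits.
Transmission delay = L/R = 320 / 2750000 = 0.116364 ms.
Propagation delay = d/s = 36000000 m / 300000000 m/s = 120 ms.
Total = 120 ms.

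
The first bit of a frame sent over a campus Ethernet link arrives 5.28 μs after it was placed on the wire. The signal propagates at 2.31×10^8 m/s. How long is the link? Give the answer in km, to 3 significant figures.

1.22 km

d = s × t_prop = 231000000 × 5.28e-06 = 1.22 km.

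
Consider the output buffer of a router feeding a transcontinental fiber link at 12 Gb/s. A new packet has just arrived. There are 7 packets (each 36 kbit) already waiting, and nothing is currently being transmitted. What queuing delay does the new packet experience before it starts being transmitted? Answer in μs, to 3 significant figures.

21.0 μs

Each queued packet: L/R = 36000/12000000000 = 3 μs.
7 queued → 21 μs.
Queuing delay = 21.0 μs.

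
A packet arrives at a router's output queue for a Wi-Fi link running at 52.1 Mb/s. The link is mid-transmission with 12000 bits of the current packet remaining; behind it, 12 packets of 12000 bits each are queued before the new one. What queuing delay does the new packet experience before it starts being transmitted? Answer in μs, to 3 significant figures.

Each queued packet: L/R = 12000/52100000 = 230.326 μs.
12 queued → 2763.92 μs.
Plus remaining 12000 bits of current packet: 230.326 μs.
Queuing delay = 2990 μs.

2990 μs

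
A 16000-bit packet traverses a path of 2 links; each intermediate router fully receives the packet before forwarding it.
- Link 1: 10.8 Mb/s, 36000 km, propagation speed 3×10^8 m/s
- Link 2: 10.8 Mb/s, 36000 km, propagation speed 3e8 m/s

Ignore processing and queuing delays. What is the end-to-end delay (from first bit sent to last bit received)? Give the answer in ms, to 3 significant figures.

243 ms

Transmission delay per hop = L/R = 16000/10800000 = 1.48148 ms; 2 hops → 2.96296 ms.
Propagation delays (d/s per hop): 120, 120 ms; sum = 240 ms.
End-to-end = 243 ms.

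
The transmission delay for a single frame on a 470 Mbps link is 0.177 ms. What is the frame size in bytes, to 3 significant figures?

L = R × t_tx = 470000000 b/s × 0.000177 s = 83190 bits.
In bytes: 83190 / 8 = 10400 bytes.

10400 bytes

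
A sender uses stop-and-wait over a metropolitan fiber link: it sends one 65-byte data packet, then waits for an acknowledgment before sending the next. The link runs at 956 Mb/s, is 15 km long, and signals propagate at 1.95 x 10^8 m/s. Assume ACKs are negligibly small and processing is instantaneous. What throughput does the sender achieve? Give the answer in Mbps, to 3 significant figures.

3.37 Mbps

t_tx = L/R = 520/956000000 = 5.43933e-07 s.
t_prop = 15000/195000000 = 7.69231e-05 s; RTT = 0.000153846 s.
Cycle = t_tx + RTT = 0.00015439 s.
Throughput = L / cycle = 520 / 0.00015439 = 3.37 Mbps.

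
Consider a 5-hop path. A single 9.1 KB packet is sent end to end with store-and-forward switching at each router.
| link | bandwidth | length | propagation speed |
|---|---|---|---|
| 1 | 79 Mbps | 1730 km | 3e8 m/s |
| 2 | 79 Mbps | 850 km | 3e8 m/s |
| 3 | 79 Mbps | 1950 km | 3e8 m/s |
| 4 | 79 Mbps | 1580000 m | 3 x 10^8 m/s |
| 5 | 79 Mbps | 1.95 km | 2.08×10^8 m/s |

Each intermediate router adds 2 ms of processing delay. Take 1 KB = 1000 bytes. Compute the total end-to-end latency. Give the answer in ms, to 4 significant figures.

L = 72800 bits.
Transmission delay per hop = L/R = 72800/79000000 = 0.921519 ms; 5 hops → 4.60759 ms.
Propagation delays (d/s per hop): 5.76667, 2.83333, 6.5, 5.26667, 0.009375 ms; sum = 20.376 ms.
Processing at 4 router(s): 4 × 2 ms = 8 ms.
End-to-end = 32.98 ms.

32.98 ms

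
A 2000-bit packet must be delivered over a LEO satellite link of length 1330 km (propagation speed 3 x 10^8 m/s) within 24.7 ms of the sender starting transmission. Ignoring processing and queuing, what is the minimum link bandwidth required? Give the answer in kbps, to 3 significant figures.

Propagation delay = 1330000 / 300000000 = 4.43333 ms.
Transmission budget = 24.7 − 4.43333 = 20.2667 ms.
R ≥ L / t_tx = 2000 bits / 0.0202667 s = 98.7 kbps.

98.7 kbps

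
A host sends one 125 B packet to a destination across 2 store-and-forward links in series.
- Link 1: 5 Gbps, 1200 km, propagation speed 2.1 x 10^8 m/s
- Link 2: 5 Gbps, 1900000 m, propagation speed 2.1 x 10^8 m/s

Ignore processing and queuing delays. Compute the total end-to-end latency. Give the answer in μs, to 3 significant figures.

14800 μs

L = 125 × 8 = 1000 bits.
Transmission delay per hop = L/R = 1000/5000000000 = 0.2 μs; 2 hops → 0.4 μs.
Propagation delays (d/s per hop): 5714.29, 9047.62 μs; sum = 14761.9 μs.
End-to-end = 14800 μs.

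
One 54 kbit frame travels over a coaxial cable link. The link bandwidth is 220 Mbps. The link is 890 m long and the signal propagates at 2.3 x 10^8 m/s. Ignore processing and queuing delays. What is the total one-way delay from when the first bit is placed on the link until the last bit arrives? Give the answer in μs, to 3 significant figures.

L = 54000 bits.
Transmission delay = L/R = 54000 / 220000000 = 245.455 μs.
Propagation delay = d/s = 890 m / 2.3e+08 m/s = 3.86957 μs.
Total = 249 μs.

249 μs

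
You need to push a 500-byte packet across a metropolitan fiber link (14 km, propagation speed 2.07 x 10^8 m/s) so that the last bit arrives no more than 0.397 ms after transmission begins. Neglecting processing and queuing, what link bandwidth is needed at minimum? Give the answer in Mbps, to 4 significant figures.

L = 4000 bits.
Propagation delay = 14000 / 2.07e+08 = 0.0676329 ms.
Transmission budget = 0.397 − 0.0676329 = 0.329367 ms.
R ≥ L / t_tx = 4000 bits / 0.000329367 s = 12.14 Mbps.

12.14 Mbps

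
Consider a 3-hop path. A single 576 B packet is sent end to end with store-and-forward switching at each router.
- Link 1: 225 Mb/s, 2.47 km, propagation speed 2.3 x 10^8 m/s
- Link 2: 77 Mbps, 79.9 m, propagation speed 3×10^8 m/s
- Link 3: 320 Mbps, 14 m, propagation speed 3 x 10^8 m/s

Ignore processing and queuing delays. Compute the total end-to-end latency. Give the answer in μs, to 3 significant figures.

106 μs

L = 576 × 8 = 4608 bits.
Transmission delays (L/R per hop): 20.48, 59.8442, 14.4 μs; sum = 94.7242 μs.
Propagation delays (d/s per hop): 10.7391, 0.266333, 0.0466667 μs; sum = 11.0521 μs.
End-to-end = 106 μs.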